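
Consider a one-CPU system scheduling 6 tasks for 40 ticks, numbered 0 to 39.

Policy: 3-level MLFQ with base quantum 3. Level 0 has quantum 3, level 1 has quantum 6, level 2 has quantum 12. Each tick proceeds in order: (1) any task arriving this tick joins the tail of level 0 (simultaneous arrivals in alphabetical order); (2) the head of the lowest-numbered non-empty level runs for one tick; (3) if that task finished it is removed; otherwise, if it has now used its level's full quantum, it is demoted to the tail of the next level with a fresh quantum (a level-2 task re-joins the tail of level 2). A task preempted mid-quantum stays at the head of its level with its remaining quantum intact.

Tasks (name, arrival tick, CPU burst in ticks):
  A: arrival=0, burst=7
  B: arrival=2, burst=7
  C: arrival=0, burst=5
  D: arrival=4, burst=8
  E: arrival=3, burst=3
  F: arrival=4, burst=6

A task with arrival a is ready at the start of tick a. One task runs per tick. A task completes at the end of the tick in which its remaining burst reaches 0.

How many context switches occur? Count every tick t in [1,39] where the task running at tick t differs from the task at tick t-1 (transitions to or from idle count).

context switches = 11

t=0: L0/L1/L2 = AC/-/- → run A
t=1: L0/L1/L2 = AC/-/- → run A
t=2: L0/L1/L2 = ACB/-/- → run A
t=3: L0/L1/L2 = CBE/A/- → run C
t=4: L0/L1/L2 = CBEDF/A/- → run C
t=5: L0/L1/L2 = CBEDF/A/- → run C
t=6: L0/L1/L2 = BEDF/AC/- → run B
t=7: L0/L1/L2 = BEDF/AC/- → run B
t=8: L0/L1/L2 = BEDF/AC/- → run B
t=9: L0/L1/L2 = EDF/ACB/- → run E
t=10: L0/L1/L2 = EDF/ACB/- → run E
t=11: L0/L1/L2 = EDF/ACB/- → run E
t=12: L0/L1/L2 = DF/ACB/- → run D
t=13: L0/L1/L2 = DF/ACB/- → run D
t=14: L0/L1/L2 = DF/ACB/- → run D
t=15: L0/L1/L2 = F/ACBD/- → run F
t=16: L0/L1/L2 = F/ACBD/- → run F
t=17: L0/L1/L2 = F/ACBD/- → run F
t=18: L0/L1/L2 = -/ACBDF/- → run A
t=19: L0/L1/L2 = -/ACBDF/- → run A
t=20: L0/L1/L2 = -/ACBDF/- → run A
t=21: L0/L1/L2 = -/ACBDF/- → run A
t=22: L0/L1/L2 = -/CBDF/- → run C
t=23: L0/L1/L2 = -/CBDF/- → run C
t=24: L0/L1/L2 = -/BDF/- → run B
t=25: L0/L1/L2 = -/BDF/- → run B
t=26: L0/L1/L2 = -/BDF/- → run B
t=27: L0/L1/L2 = -/BDF/- → run B
t=28: L0/L1/L2 = -/DF/- → run D
t=29: L0/L1/L2 = -/DF/- → run D
t=30: L0/L1/L2 = -/DF/- → run D
t=31: L0/L1/L2 = -/DF/- → run D
t=32: L0/L1/L2 = -/DF/- → run D
t=33: L0/L1/L2 = -/F/- → run F
t=34: L0/L1/L2 = -/F/- → run F
t=35: L0/L1/L2 = -/F/- → run F
t=36: (idle)
t=37: (idle)
t=38: (idle)
t=39: (idle)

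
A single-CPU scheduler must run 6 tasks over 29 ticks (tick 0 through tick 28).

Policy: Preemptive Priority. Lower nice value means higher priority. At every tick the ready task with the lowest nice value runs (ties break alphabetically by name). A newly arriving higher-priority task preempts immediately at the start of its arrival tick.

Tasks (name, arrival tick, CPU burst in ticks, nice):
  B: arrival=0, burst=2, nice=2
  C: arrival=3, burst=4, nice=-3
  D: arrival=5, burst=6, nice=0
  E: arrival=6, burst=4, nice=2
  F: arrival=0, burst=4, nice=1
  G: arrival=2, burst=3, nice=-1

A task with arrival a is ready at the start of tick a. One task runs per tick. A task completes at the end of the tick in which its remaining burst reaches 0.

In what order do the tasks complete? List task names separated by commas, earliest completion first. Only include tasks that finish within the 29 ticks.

t=0: ready={B,F} → run F
t=1: ready={B,F} → run F
t=2: ready={B,F,G} → run G
t=3: ready={B,C,F,G} → run C
t=4: ready={B,C,F,G} → run C
t=5: ready={B,C,D,F,G} → run C
t=6: ready={B,C,D,E,F,G} → run C
t=7: ready={B,D,E,F,G} → run G
t=8: ready={B,D,E,F,G} → run G
t=9: ready={B,D,E,F} → run D
t=10: ready={B,D,E,F} → run D
t=11: ready={B,D,E,F} → run D
t=12: ready={B,D,E,F} → run D
t=13: ready={B,D,E,F} → run D
t=14: ready={B,D,E,F} → run D
t=15: ready={B,E,F} → run F
t=16: ready={B,E,F} → run F
t=17: ready={B,E} → run B
t=18: ready={B,E} → run B
t=19: ready={E} → run E
t=20: ready={E} → run E
t=21: ready={E} → run E
t=22: ready={E} → run E
t=23: (idle)
t=24: (idle)
t=25: (idle)
t=26: (idle)
t=27: (idle)
t=28: (idle)

completion order = C, G, D, F, B, E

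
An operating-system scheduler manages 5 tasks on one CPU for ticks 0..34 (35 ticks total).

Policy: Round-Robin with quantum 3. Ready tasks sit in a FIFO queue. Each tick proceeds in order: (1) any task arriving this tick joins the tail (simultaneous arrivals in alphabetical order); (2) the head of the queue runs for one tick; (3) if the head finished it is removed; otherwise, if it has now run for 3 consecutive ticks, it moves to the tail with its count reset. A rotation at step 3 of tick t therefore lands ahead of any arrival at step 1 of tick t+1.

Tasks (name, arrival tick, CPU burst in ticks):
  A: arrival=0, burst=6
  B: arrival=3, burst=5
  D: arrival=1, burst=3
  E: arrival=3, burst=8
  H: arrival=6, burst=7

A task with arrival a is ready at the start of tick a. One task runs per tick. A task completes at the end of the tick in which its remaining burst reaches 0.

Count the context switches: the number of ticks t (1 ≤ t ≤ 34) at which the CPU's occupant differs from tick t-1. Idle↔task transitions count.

t=0: queue=[A] q_used=0 → run A
t=1: queue=[A,D] q_used=1 → run A
t=2: queue=[A,D] q_used=2 → run A
t=3: queue=[D,A,B,E] q_used=0 → run D
t=4: queue=[D,A,B,E] q_used=1 → run D
t=5: queue=[D,A,B,E] q_used=2 → run D
t=6: queue=[A,B,E,H] q_used=0 → run A
t=7: queue=[A,B,E,H] q_used=1 → run A
t=8: queue=[A,B,E,H] q_used=2 → run A
t=9: queue=[B,E,H] q_used=0 → run B
t=10: queue=[B,E,H] q_used=1 → run B
t=11: queue=[B,E,H] q_used=2 → run B
t=12: queue=[E,H,B] q_used=0 → run E
t=13: queue=[E,H,B] q_used=1 → run E
t=14: queue=[E,H,B] q_used=2 → run E
t=15: queue=[H,B,E] q_used=0 → run H
t=16: queue=[H,B,E] q_used=1 → run H
t=17: queue=[H,B,E] q_used=2 → run H
t=18: queue=[B,E,H] q_used=0 → run B
t=19: queue=[B,E,H] q_used=1 → run B
t=20: queue=[E,H] q_used=0 → run E
t=21: queue=[E,H] q_used=1 → run E
t=22: queue=[E,H] q_used=2 → run E
t=23: queue=[H,E] q_used=0 → run H
t=24: queue=[H,E] q_used=1 → run H
t=25: queue=[H,E] q_used=2 → run H
t=26: queue=[E,H] q_used=0 → run E
t=27: queue=[E,H] q_used=1 → run E
t=28: queue=[H] q_used=0 → run H
t=29: (idle)
t=30: (idle)
t=31: (idle)
t=32: (idle)
t=33: (idle)
t=34: (idle)

context switches = 11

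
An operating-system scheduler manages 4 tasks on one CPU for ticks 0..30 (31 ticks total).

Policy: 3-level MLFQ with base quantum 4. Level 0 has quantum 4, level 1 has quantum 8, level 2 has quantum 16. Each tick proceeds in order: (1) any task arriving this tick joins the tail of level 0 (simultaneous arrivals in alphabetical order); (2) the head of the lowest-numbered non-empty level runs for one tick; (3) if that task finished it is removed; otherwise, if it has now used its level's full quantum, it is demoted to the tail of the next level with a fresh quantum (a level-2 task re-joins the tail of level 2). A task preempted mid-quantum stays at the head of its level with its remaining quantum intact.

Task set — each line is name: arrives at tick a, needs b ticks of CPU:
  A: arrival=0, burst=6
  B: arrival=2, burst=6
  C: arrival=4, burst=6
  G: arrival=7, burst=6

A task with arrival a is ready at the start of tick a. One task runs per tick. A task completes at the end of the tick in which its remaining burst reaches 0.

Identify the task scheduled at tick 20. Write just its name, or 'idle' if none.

running at tick 20 = C

t=0: L0/L1/L2 = A/-/- → run A
t=1: L0/L1/L2 = A/-/- → run A
t=2: L0/L1/L2 = AB/-/- → run A
t=3: L0/L1/L2 = AB/-/- → run A
t=4: L0/L1/L2 = BC/A/- → run B
t=5: L0/L1/L2 = BC/A/- → run B
t=6: L0/L1/L2 = BC/A/- → run B
t=7: L0/L1/L2 = BCG/A/- → run B
t=8: L0/L1/L2 = CG/AB/- → run C
t=9: L0/L1/L2 = CG/AB/- → run C
t=10: L0/L1/L2 = CG/AB/- → run C
t=11: L0/L1/L2 = CG/AB/- → run C
t=12: L0/L1/L2 = G/ABC/- → run G
t=13: L0/L1/L2 = G/ABC/- → run G
t=14: L0/L1/L2 = G/ABC/- → run G
t=15: L0/L1/L2 = G/ABC/- → run G
t=16: L0/L1/L2 = -/ABCG/- → run A
t=17: L0/L1/L2 = -/ABCG/- → run A
t=18: L0/L1/L2 = -/BCG/- → run B
t=19: L0/L1/L2 = -/BCG/- → run B
t=20: L0/L1/L2 = -/CG/- → run C
t=21: L0/L1/L2 = -/CG/- → run C
t=22: L0/L1/L2 = -/G/- → run G
t=23: L0/L1/L2 = -/G/- → run G
t=24: (idle)
t=25: (idle)
t=26: (idle)
t=27: (idle)
t=28: (idle)
t=29: (idle)
t=30: (idle)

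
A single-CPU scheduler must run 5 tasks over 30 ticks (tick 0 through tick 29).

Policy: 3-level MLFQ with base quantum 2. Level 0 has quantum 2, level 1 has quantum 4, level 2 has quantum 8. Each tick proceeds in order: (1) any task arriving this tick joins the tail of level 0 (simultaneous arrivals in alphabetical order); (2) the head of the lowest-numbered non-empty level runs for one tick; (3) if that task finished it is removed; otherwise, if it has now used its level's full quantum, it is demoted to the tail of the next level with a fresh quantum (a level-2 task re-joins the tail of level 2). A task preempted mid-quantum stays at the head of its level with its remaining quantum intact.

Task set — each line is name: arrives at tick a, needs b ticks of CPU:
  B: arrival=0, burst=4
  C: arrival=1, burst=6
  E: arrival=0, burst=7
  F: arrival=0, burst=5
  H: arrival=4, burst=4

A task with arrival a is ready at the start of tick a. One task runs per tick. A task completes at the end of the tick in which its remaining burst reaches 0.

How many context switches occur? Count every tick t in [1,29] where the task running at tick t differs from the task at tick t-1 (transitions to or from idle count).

t=0: L0/L1/L2 = BEF/-/- → run B
t=1: L0/L1/L2 = BEFC/-/- → run B
t=2: L0/L1/L2 = EFC/B/- → run E
t=3: L0/L1/L2 = EFC/B/- → run E
t=4: L0/L1/L2 = FCH/BE/- → run F
t=5: L0/L1/L2 = FCH/BE/- → run F
t=6: L0/L1/L2 = CH/BEF/- → run C
t=7: L0/L1/L2 = CH/BEF/- → run C
t=8: L0/L1/L2 = H/BEFC/- → run H
t=9: L0/L1/L2 = H/BEFC/- → run H
t=10: L0/L1/L2 = -/BEFCH/- → run B
t=11: L0/L1/L2 = -/BEFCH/- → run B
t=12: L0/L1/L2 = -/EFCH/- → run E
t=13: L0/L1/L2 = -/EFCH/- → run E
t=14: L0/L1/L2 = -/EFCH/- → run E
t=15: L0/L1/L2 = -/EFCH/- → run E
t=16: L0/L1/L2 = -/FCH/E → run F
t=17: L0/L1/L2 = -/FCH/E → run F
t=18: L0/L1/L2 = -/FCH/E → run F
t=19: L0/L1/L2 = -/CH/E → run C
t=20: L0/L1/L2 = -/CH/E → run C
t=21: L0/L1/L2 = -/CH/E → run C
t=22: L0/L1/L2 = -/CH/E → run C
t=23: L0/L1/L2 = -/H/E → run H
t=24: L0/L1/L2 = -/H/E → run H
t=25: L0/L1/L2 = -/-/E → run E
t=26: (idle)
t=27: (idle)
t=28: (idle)
t=29: (idle)

context switches = 11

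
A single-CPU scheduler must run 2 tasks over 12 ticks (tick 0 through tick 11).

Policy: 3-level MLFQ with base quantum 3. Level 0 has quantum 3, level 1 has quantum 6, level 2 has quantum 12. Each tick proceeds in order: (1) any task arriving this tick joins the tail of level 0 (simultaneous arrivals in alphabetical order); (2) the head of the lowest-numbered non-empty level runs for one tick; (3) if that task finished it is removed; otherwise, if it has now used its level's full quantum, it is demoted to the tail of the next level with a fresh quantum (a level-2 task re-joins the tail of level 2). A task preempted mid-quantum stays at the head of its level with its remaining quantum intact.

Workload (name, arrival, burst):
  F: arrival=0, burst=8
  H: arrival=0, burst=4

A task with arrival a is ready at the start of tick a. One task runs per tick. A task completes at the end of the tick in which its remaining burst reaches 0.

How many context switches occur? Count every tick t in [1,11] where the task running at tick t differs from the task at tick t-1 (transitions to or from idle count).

t=0: L0/L1/L2 = FH/-/- → run F
t=1: L0/L1/L2 = FH/-/- → run F
t=2: L0/L1/L2 = FH/-/- → run F
t=3: L0/L1/L2 = H/F/- → run H
t=4: L0/L1/L2 = H/F/- → run H
t=5: L0/L1/L2 = H/F/- → run H
t=6: L0/L1/L2 = -/FH/- → run F
t=7: L0/L1/L2 = -/FH/- → run F
t=8: L0/L1/L2 = -/FH/- → run F
t=9: L0/L1/L2 = -/FH/- → run F
t=10: L0/L1/L2 = -/FH/- → run F
t=11: L0/L1/L2 = -/H/- → run H

context switches = 3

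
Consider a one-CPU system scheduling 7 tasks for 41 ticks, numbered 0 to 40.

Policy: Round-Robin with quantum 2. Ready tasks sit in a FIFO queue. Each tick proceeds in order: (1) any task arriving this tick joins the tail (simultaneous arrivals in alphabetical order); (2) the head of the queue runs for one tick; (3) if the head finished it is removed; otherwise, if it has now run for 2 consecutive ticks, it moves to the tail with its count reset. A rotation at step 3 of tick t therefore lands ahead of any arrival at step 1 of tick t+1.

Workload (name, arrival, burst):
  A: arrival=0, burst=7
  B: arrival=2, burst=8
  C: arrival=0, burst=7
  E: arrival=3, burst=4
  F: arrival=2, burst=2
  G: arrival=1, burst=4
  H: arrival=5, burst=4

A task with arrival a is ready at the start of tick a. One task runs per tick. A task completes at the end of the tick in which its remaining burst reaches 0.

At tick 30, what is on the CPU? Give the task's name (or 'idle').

running at tick 30 = A

t=0: queue=[A,C] q_used=0 → run A
t=1: queue=[A,C,G] q_used=1 → run A
t=2: queue=[C,G,A,B,F] q_used=0 → run C
t=3: queue=[C,G,A,B,F,E] q_used=1 → run C
t=4: queue=[G,A,B,F,E,C] q_used=0 → run G
t=5: queue=[G,A,B,F,E,C,H] q_used=1 → run G
t=6: queue=[A,B,F,E,C,H,G] q_used=0 → run A
t=7: queue=[A,B,F,E,C,H,G] q_used=1 → run A
t=8: queue=[B,F,E,C,H,G,A] q_used=0 → run B
t=9: queue=[B,F,E,C,H,G,A] q_used=1 → run B
t=10: queue=[F,E,C,H,G,A,B] q_used=0 → run F
t=11: queue=[F,E,C,H,G,A,B] q_used=1 → run F
t=12: queue=[E,C,H,G,A,B] q_used=0 → run E
t=13: queue=[E,C,H,G,A,B] q_used=1 → run E
t=14: queue=[C,H,G,A,B,E] q_used=0 → run C
t=15: queue=[C,H,G,A,B,E] q_used=1 → run C
t=16: queue=[H,G,A,B,E,C] q_used=0 → run H
t=17: queue=[H,G,A,B,E,C] q_used=1 → run H
t=18: queue=[G,A,B,E,C,H] q_used=0 → run G
t=19: queue=[G,A,B,E,C,H] q_used=1 → run G
t=20: queue=[A,B,E,C,H] q_used=0 → run A
t=21: queue=[A,B,E,C,H] q_used=1 → run A
t=22: queue=[B,E,C,H,A] q_used=0 → run B
t=23: queue=[B,E,C,H,A] q_used=1 → run B
t=24: queue=[E,C,H,A,B] q_used=0 → run E
t=25: queue=[E,C,H,A,B] q_used=1 → run E
t=26: queue=[C,H,A,B] q_used=0 → run C
t=27: queue=[C,H,A,B] q_used=1 → run C
t=28: queue=[H,A,B,C] q_used=0 → run H
t=29: queue=[H,A,B,C] q_used=1 → run H
t=30: queue=[A,B,C] q_used=0 → run A
t=31: queue=[B,C] q_used=0 → run B
t=32: queue=[B,C] q_used=1 → run B
t=33: queue=[C,B] q_used=0 → run C
t=34: queue=[B] q_used=0 → run B
t=35: queue=[B] q_used=1 → run B
t=36: (idle)
t=37: (idle)
t=38: (idle)
t=39: (idle)
t=40: (idle)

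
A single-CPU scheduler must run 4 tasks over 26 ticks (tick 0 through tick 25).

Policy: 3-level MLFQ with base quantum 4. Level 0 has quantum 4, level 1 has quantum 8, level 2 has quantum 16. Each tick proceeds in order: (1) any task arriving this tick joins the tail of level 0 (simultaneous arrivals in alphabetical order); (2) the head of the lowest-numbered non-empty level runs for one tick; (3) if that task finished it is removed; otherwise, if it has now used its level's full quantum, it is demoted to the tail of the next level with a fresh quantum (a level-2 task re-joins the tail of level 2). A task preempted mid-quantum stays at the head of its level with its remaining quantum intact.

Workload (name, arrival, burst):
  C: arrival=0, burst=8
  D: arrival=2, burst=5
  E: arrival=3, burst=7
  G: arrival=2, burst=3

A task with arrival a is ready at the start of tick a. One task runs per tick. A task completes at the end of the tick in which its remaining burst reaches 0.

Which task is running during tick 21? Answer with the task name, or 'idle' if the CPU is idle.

t=0: L0/L1/L2 = C/-/- → run C
t=1: L0/L1/L2 = C/-/- → run C
t=2: L0/L1/L2 = CDG/-/- → run C
t=3: L0/L1/L2 = CDGE/-/- → run C
t=4: L0/L1/L2 = DGE/C/- → run D
t=5: L0/L1/L2 = DGE/C/- → run D
t=6: L0/L1/L2 = DGE/C/- → run D
t=7: L0/L1/L2 = DGE/C/- → run D
t=8: L0/L1/L2 = GE/CD/- → run G
t=9: L0/L1/L2 = GE/CD/- → run G
t=10: L0/L1/L2 = GE/CD/- → run G
t=11: L0/L1/L2 = E/CD/- → run E
t=12: L0/L1/L2 = E/CD/- → run E
t=13: L0/L1/L2 = E/CD/- → run E
t=14: L0/L1/L2 = E/CD/- → run E
t=15: L0/L1/L2 = -/CDE/- → run C
t=16: L0/L1/L2 = -/CDE/- → run C
t=17: L0/L1/L2 = -/CDE/- → run C
t=18: L0/L1/L2 = -/CDE/- → run C
t=19: L0/L1/L2 = -/DE/- → run D
t=20: L0/L1/L2 = -/E/- → run E
t=21: L0/L1/L2 = -/E/- → run E
t=22: L0/L1/L2 = -/E/- → run E
t=23: (idle)
t=24: (idle)
t=25: (idle)

running at tick 21 = E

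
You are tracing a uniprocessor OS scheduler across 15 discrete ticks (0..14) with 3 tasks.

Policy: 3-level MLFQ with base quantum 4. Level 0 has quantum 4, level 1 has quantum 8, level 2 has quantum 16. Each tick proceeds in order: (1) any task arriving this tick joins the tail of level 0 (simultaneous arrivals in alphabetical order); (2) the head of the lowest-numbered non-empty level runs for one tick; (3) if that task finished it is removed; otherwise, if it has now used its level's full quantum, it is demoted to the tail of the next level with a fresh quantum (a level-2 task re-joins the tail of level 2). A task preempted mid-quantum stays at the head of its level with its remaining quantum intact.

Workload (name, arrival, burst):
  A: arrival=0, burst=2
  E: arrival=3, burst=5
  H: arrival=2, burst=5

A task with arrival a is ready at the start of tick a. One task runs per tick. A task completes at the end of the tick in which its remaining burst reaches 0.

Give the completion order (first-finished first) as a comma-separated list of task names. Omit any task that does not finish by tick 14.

t=0: L0/L1/L2 = A/-/- → run A
t=1: L0/L1/L2 = A/-/- → run A
t=2: L0/L1/L2 = H/-/- → run H
t=3: L0/L1/L2 = HE/-/- → run H
t=4: L0/L1/L2 = HE/-/- → run H
t=5: L0/L1/L2 = HE/-/- → run H
t=6: L0/L1/L2 = E/H/- → run E
t=7: L0/L1/L2 = E/H/- → run E
t=8: L0/L1/L2 = E/H/- → run E
t=9: L0/L1/L2 = E/H/- → run E
t=10: L0/L1/L2 = -/HE/- → run H
t=11: L0/L1/L2 = -/E/- → run E
t=12: (idle)
t=13: (idle)
t=14: (idle)

completion order = A, H, E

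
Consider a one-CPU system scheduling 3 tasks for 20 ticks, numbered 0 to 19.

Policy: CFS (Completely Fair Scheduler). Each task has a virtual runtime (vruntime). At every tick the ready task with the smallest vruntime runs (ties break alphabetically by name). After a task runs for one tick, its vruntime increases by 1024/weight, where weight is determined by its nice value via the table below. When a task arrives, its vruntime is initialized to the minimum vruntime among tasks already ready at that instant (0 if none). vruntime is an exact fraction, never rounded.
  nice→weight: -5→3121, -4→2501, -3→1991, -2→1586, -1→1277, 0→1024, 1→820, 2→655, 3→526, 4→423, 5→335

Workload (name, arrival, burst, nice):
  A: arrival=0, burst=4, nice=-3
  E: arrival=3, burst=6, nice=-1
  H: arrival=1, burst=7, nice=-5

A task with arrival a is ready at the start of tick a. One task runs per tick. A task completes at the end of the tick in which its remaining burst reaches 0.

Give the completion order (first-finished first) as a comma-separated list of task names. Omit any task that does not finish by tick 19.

completion order = A, H, E

t=0: vr[A=0] → run A
t=1: vr[A=1024/1991 H=1024/1991] → run A
t=2: vr[A=2048/1991 H=1024/1991] → run H
t=3: vr[A=2048/1991 E=5234688/6213911 H=5234688/6213911] → run E
t=4: vr[A=2048/1991 E=13047741440/7935164347 H=5234688/6213911] → run H
t=5: vr[A=2048/1991 E=13047741440/7935164347 H=7273472/6213911] → run A
t=6: vr[A=3072/1991 E=13047741440/7935164347 H=7273472/6213911] → run H
t=7: vr[A=3072/1991 E=13047741440/7935164347 H=9312256/6213911] → run H
t=8: vr[A=3072/1991 E=13047741440/7935164347 H=11351040/6213911] → run A
t=9: vr[E=13047741440/7935164347 H=11351040/6213911] → run E
t=10: vr[E=19410786304/7935164347 H=11351040/6213911] → run H
t=11: vr[E=19410786304/7935164347 H=13389824/6213911] → run H
t=12: vr[E=19410786304/7935164347 H=15428608/6213911] → run E
t=13: vr[E=25773831168/7935164347 H=15428608/6213911] → run H
t=14: vr[E=25773831168/7935164347] → run E
t=15: vr[E=32136876032/7935164347] → run E
t=16: vr[E=38499920896/7935164347] → run E
t=17: (idle)
t=18: (idle)
t=19: (idle)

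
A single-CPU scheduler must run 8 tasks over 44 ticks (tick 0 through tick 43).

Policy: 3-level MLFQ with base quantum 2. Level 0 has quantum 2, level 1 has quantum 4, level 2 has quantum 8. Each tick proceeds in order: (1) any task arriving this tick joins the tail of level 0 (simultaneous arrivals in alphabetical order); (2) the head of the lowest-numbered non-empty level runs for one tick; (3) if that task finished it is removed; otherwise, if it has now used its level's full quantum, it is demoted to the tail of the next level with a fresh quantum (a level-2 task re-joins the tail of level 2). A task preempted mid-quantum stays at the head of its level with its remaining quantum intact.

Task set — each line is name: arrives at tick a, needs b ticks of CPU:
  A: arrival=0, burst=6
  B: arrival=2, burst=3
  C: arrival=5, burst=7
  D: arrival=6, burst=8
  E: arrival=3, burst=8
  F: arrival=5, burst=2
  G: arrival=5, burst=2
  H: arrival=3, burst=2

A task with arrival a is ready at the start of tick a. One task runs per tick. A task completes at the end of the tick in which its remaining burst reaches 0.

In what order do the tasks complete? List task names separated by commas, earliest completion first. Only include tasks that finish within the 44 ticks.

completion order = H, F, G, A, B, E, C, D

t=0: L0/L1/L2 = A/-/- → run A
t=1: L0/L1/L2 = A/-/- → run A
t=2: L0/L1/L2 = B/A/- → run B
t=3: L0/L1/L2 = BEH/A/- → run B
t=4: L0/L1/L2 = EH/AB/- → run E
t=5: L0/L1/L2 = EHCFG/AB/- → run E
t=6: L0/L1/L2 = HCFGD/ABE/- → run H
t=7: L0/L1/L2 = HCFGD/ABE/- → run H
t=8: L0/L1/L2 = CFGD/ABE/- → run C
t=9: L0/L1/L2 = CFGD/ABE/- → run C
t=10: L0/L1/L2 = FGD/ABEC/- → run F
t=11: L0/L1/L2 = FGD/ABEC/- → run F
t=12: L0/L1/L2 = GD/ABEC/- → run G
t=13: L0/L1/L2 = GD/ABEC/- → run G
t=14: L0/L1/L2 = D/ABEC/- → run D
t=15: L0/L1/L2 = D/ABEC/- → run D
t=16: L0/L1/L2 = -/ABECD/- → run A
t=17: L0/L1/L2 = -/ABECD/- → run A
t=18: L0/L1/L2 = -/ABECD/- → run A
t=19: L0/L1/L2 = -/ABECD/- → run A
t=20: L0/L1/L2 = -/BECD/- → run B
t=21: L0/L1/L2 = -/ECD/- → run E
t=22: L0/L1/L2 = -/ECD/- → run E
t=23: L0/L1/L2 = -/ECD/- → run E
t=24: L0/L1/L2 = -/ECD/- → run E
t=25: L0/L1/L2 = -/CD/E → run C
t=26: L0/L1/L2 = -/CD/E → run C
t=27: L0/L1/L2 = -/CD/E → run C
t=28: L0/L1/L2 = -/CD/E → run C
t=29: L0/L1/L2 = -/D/EC → run D
t=30: L0/L1/L2 = -/D/EC → run D
t=31: L0/L1/L2 = -/D/EC → run D
t=32: L0/L1/L2 = -/D/EC → run D
t=33: L0/L1/L2 = -/-/ECD → run E
t=34: L0/L1/L2 = -/-/ECD → run E
t=35: L0/L1/L2 = -/-/CD → run C
t=36: L0/L1/L2 = -/-/D → run D
t=37: L0/L1/L2 = -/-/D → run D
t=38: (idle)
t=39: (idle)
t=40: (idle)
t=41: (idle)
t=42: (idle)
t=43: (idle)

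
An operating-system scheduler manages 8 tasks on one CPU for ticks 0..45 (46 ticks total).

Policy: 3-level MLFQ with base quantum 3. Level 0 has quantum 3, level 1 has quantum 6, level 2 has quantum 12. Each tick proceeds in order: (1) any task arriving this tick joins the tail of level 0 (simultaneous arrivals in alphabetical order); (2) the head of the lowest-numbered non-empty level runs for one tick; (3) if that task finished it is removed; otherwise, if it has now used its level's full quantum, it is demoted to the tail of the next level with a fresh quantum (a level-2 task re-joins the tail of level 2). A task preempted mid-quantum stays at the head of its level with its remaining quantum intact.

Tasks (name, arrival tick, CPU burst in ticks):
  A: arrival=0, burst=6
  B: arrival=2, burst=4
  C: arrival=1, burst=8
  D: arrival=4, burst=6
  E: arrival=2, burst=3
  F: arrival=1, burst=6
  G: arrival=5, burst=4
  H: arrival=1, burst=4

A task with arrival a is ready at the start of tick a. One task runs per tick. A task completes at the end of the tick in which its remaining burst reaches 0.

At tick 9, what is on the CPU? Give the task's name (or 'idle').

t=0: L0/L1/L2 = A/-/- → run A
t=1: L0/L1/L2 = ACFH/-/- → run A
t=2: L0/L1/L2 = ACFHBE/-/- → run A
t=3: L0/L1/L2 = CFHBE/A/- → run C
t=4: L0/L1/L2 = CFHBED/A/- → run C
t=5: L0/L1/L2 = CFHBEDG/A/- → run C
t=6: L0/L1/L2 = FHBEDG/AC/- → run F
t=7: L0/L1/L2 = FHBEDG/AC/- → run F
t=8: L0/L1/L2 = FHBEDG/AC/- → run F
t=9: L0/L1/L2 = HBEDG/ACF/- → run H
t=10: L0/L1/L2 = HBEDG/ACF/- → run H
t=11: L0/L1/L2 = HBEDG/ACF/- → run H
t=12: L0/L1/L2 = BEDG/ACFH/- → run B
t=13: L0/L1/L2 = BEDG/ACFH/- → run B
t=14: L0/L1/L2 = BEDG/ACFH/- → run B
t=15: L0/L1/L2 = EDG/ACFHB/- → run E
t=16: L0/L1/L2 = EDG/ACFHB/- → run E
t=17: L0/L1/L2 = EDG/ACFHB/- → run E
t=18: L0/L1/L2 = DG/ACFHB/- → run D
t=19: L0/L1/L2 = DG/ACFHB/- → run D
t=20: L0/L1/L2 = DG/ACFHB/- → run D
t=21: L0/L1/L2 = G/ACFHBD/- → run G
t=22: L0/L1/L2 = G/ACFHBD/- → run G
t=23: L0/L1/L2 = G/ACFHBD/- → run G
t=24: L0/L1/L2 = -/ACFHBDG/- → run A
t=25: L0/L1/L2 = -/ACFHBDG/- → run A
t=26: L0/L1/L2 = -/ACFHBDG/- → run A
t=27: L0/L1/L2 = -/CFHBDG/- → run C
t=28: L0/L1/L2 = -/CFHBDG/- → run C
t=29: L0/L1/L2 = -/CFHBDG/- → run C
t=30: L0/L1/L2 = -/CFHBDG/- → run C
t=31: L0/L1/L2 = -/CFHBDG/- → run C
t=32: L0/L1/L2 = -/FHBDG/- → run F
t=33: L0/L1/L2 = -/FHBDG/- → run F
t=34: L0/L1/L2 = -/FHBDG/- → run F
t=35: L0/L1/L2 = -/HBDG/- → run H
t=36: L0/L1/L2 = -/BDG/- → run B
t=37: L0/L1/L2 = -/DG/- → run D
t=38: L0/L1/L2 = -/DG/- → run D
t=39: L0/L1/L2 = -/DG/- → run D
t=40: L0/L1/L2 = -/G/- → run G
t=41: (idle)
t=42: (idle)
t=43: (idle)
t=44: (idle)
t=45: (idle)

running at tick 9 = H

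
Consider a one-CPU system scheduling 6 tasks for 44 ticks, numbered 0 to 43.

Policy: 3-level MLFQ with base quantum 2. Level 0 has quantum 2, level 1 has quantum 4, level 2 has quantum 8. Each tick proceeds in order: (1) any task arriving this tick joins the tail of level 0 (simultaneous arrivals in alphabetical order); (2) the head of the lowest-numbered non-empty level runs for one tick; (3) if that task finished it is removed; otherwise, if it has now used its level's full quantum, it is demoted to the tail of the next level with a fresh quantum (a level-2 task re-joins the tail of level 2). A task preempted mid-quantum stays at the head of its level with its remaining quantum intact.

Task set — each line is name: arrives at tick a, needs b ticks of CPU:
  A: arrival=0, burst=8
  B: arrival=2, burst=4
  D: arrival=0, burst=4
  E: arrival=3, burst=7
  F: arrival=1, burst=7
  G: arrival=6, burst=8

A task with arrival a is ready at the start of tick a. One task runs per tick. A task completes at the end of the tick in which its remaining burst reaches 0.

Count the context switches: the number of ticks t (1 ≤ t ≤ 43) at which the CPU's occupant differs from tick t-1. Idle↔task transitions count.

context switches = 16

t=0: L0/L1/L2 = AD/-/- → run A
t=1: L0/L1/L2 = ADF/-/- → run A
t=2: L0/L1/L2 = DFB/A/- → run D
t=3: L0/L1/L2 = DFBE/A/- → run D
t=4: L0/L1/L2 = FBE/AD/- → run F
t=5: L0/L1/L2 = FBE/AD/- → run F
t=6: L0/L1/L2 = BEG/ADF/- → run B
t=7: L0/L1/L2 = BEG/ADF/- → run B
t=8: L0/L1/L2 = EG/ADFB/- → run E
t=9: L0/L1/L2 = EG/ADFB/- → run E
t=10: L0/L1/L2 = G/ADFBE/- → run G
t=11: L0/L1/L2 = G/ADFBE/- → run G
t=12: L0/L1/L2 = -/ADFBEG/- → run A
t=13: L0/L1/L2 = -/ADFBEG/- → run A
t=14: L0/L1/L2 = -/ADFBEG/- → run A
t=15: L0/L1/L2 = -/ADFBEG/- → run A
t=16: L0/L1/L2 = -/DFBEG/A → run D
t=17: L0/L1/L2 = -/DFBEG/A → run D
t=18: L0/L1/L2 = -/FBEG/A → run F
t=19: L0/L1/L2 = -/FBEG/A → run F
t=20: L0/L1/L2 = -/FBEG/A → run F
t=21: L0/L1/L2 = -/FBEG/A → run F
t=22: L0/L1/L2 = -/BEG/AF → run B
t=23: L0/L1/L2 = -/BEG/AF → run B
t=24: L0/L1/L2 = -/EG/AF → run E
t=25: L0/L1/L2 = -/EG/AF → run E
t=26: L0/L1/L2 = -/EG/AF → run E
t=27: L0/L1/L2 = -/EG/AF → run E
t=28: L0/L1/L2 = -/G/AFE → run G
t=29: L0/L1/L2 = -/G/AFE → run G
t=30: L0/L1/L2 = -/G/AFE → run G
t=31: L0/L1/L2 = -/G/AFE → run G
t=32: L0/L1/L2 = -/-/AFEG → run A
t=33: L0/L1/L2 = -/-/AFEG → run A
t=34: L0/L1/L2 = -/-/FEG → run F
t=35: L0/L1/L2 = -/-/EG → run E
t=36: L0/L1/L2 = -/-/G → run G
t=37: L0/L1/L2 = -/-/G → run G
t=38: (idle)
t=39: (idle)
t=40: (idle)
t=41: (idle)
t=42: (idle)
t=43: (idle)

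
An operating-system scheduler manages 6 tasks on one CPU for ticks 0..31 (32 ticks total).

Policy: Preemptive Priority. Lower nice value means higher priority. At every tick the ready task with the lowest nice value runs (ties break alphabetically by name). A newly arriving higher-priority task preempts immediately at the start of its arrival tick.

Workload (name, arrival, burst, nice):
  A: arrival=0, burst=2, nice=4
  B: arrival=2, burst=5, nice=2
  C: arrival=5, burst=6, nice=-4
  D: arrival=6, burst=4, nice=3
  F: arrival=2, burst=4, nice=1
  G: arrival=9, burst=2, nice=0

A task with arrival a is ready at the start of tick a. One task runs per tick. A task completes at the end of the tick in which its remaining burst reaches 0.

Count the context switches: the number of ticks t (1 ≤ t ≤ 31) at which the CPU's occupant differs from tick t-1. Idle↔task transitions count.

context switches = 7

t=0: ready={A} → run A
t=1: ready={A} → run A
t=2: ready={B,F} → run F
t=3: ready={B,F} → run F
t=4: ready={B,F} → run F
t=5: ready={B,C,F} → run C
t=6: ready={B,C,D,F} → run C
t=7: ready={B,C,D,F} → run C
t=8: ready={B,C,D,F} → run C
t=9: ready={B,C,D,F,G} → run C
t=10: ready={B,C,D,F,G} → run C
t=11: ready={B,D,F,G} → run G
t=12: ready={B,D,F,G} → run G
t=13: ready={B,D,F} → run F
t=14: ready={B,D} → run B
t=15: ready={B,D} → run B
t=16: ready={B,D} → run B
t=17: ready={B,D} → run B
t=18: ready={B,D} → run B
t=19: ready={D} → run D
t=20: ready={D} → run D
t=21: ready={D} → run D
t=22: ready={D} → run D
t=23: (idle)
t=24: (idle)
t=25: (idle)
t=26: (idle)
t=27: (idle)
t=28: (idle)
t=29: (idle)
t=30: (idle)
t=31: (idle)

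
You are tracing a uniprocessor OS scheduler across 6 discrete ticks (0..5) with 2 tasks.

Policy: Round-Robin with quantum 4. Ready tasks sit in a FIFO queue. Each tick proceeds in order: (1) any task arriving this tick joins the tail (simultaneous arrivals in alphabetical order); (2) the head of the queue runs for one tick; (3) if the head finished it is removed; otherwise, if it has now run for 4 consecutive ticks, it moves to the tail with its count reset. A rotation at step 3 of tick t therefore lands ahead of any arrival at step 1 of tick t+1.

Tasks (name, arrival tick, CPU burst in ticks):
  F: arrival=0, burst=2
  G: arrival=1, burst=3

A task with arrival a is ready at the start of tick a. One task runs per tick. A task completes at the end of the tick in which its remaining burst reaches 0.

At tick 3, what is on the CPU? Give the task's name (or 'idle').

t=0: queue=[F] q_used=0 → run F
t=1: queue=[F,G] q_used=1 → run F
t=2: queue=[G] q_used=0 → run G
t=3: queue=[G] q_used=1 → run G
t=4: queue=[G] q_used=2 → run G
t=5: (idle)

running at tick 3 = G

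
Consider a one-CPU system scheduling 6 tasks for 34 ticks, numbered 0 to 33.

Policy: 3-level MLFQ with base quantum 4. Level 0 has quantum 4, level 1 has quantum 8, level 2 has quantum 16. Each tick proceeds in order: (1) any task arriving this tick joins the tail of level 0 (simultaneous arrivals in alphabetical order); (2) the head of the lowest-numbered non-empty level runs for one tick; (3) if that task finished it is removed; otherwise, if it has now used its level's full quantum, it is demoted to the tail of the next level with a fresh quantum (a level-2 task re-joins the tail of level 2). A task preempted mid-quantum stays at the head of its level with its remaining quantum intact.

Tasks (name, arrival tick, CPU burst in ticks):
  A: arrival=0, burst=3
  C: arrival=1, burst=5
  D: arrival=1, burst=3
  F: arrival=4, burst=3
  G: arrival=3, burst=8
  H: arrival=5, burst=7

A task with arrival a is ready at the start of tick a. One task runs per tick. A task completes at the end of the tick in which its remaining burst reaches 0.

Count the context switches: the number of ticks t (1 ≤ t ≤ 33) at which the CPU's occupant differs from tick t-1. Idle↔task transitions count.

context switches = 9

t=0: L0/L1/L2 = A/-/- → run A
t=1: L0/L1/L2 = ACD/-/- → run A
t=2: L0/L1/L2 = ACD/-/- → run A
t=3: L0/L1/L2 = CDG/-/- → run C
t=4: L0/L1/L2 = CDGF/-/- → run C
t=5: L0/L1/L2 = CDGFH/-/- → run C
t=6: L0/L1/L2 = CDGFH/-/- → run C
t=7: L0/L1/L2 = DGFH/C/- → run D
t=8: L0/L1/L2 = DGFH/C/- → run D
t=9: L0/L1/L2 = DGFH/C/- → run D
t=10: L0/L1/L2 = GFH/C/- → run G
t=11: L0/L1/L2 = GFH/C/- → run G
t=12: L0/L1/L2 = GFH/C/- → run G
t=13: L0/L1/L2 = GFH/C/- → run G
t=14: L0/L1/L2 = FH/CG/- → run F
t=15: L0/L1/L2 = FH/CG/- → run F
t=16: L0/L1/L2 = FH/CG/- → run F
t=17: L0/L1/L2 = H/CG/- → run H
t=18: L0/L1/L2 = H/CG/- → run H
t=19: L0/L1/L2 = H/CG/- → run H
t=20: L0/L1/L2 = H/CG/- → run H
t=21: L0/L1/L2 = -/CGH/- → run C
t=22: L0/L1/L2 = -/GH/- → run G
t=23: L0/L1/L2 = -/GH/- → run G
t=24: L0/L1/L2 = -/GH/- → run G
t=25: L0/L1/L2 = -/GH/- → run G
t=26: L0/L1/L2 = -/H/- → run H
t=27: L0/L1/L2 = -/H/- → run H
t=28: L0/L1/L2 = -/H/- → run H
t=29: (idle)
t=30: (idle)
t=31: (idle)
t=32: (idle)
t=33: (idle)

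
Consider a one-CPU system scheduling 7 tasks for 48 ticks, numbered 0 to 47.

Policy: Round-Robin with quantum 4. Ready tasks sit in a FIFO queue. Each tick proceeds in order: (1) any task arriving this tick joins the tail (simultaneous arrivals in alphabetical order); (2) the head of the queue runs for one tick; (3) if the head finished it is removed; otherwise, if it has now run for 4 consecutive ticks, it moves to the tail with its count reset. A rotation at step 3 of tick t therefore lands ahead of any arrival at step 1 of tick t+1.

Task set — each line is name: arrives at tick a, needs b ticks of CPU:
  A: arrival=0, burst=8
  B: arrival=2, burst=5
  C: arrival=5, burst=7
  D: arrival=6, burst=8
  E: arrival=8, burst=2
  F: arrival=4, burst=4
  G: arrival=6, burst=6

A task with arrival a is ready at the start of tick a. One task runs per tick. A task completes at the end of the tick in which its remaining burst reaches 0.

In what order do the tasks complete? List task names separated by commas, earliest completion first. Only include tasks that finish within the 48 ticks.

t=0: queue=[A] q_used=0 → run A
t=1: queue=[A] q_used=1 → run A
t=2: queue=[A,B] q_used=2 → run A
t=3: queue=[A,B] q_used=3 → run A
t=4: queue=[B,A,F] q_used=0 → run B
t=5: queue=[B,A,F,C] q_used=1 → run B
t=6: queue=[B,A,F,C,D,G] q_used=2 → run B
t=7: queue=[B,A,F,C,D,G] q_used=3 → run B
t=8: queue=[A,F,C,D,G,B,E] q_used=0 → run A
t=9: queue=[A,F,C,D,G,B,E] q_used=1 → run A
t=10: queue=[A,F,C,D,G,B,E] q_used=2 → run A
t=11: queue=[A,F,C,D,G,B,E] q_used=3 → run A
t=12: queue=[F,C,D,G,B,E] q_used=0 → run F
t=13: queue=[F,C,D,G,B,E] q_used=1 → run F
t=14: queue=[F,C,D,G,B,E] q_used=2 → run F
t=15: queue=[F,C,D,G,B,E] q_used=3 → run F
t=16: queue=[C,D,G,B,E] q_used=0 → run C
t=17: queue=[C,D,G,B,E] q_used=1 → run C
t=18: queue=[C,D,G,B,E] q_used=2 → run C
t=19: queue=[C,D,G,B,E] q_used=3 → run C
t=20: queue=[D,G,B,E,C] q_used=0 → run D
t=21: queue=[D,G,B,E,C] q_used=1 → run D
t=22: queue=[D,G,B,E,C] q_used=2 → run D
t=23: queue=[D,G,B,E,C] q_used=3 → run D
t=24: queue=[G,B,E,C,D] q_used=0 → run G
t=25: queue=[G,B,E,C,D] q_used=1 → run G
t=26: queue=[G,B,E,C,D] q_used=2 → run G
t=27: queue=[G,B,E,C,D] q_used=3 → run G
t=28: queue=[B,E,C,D,G] q_used=0 → run B
t=29: queue=[E,C,D,G] q_used=0 → run E
t=30: queue=[E,C,D,G] q_used=1 → run E
t=31: queue=[C,D,G] q_used=0 → run C
t=32: queue=[C,D,G] q_used=1 → run C
t=33: queue=[C,D,G] q_used=2 → run C
t=34: queue=[D,G] q_used=0 → run D
t=35: queue=[D,G] q_used=1 → run D
t=36: queue=[D,G] q_used=2 → run D
t=37: queue=[D,G] q_used=3 → run D
t=38: queue=[G] q_used=0 → run G
t=39: queue=[G] q_used=1 → run G
t=40: (idle)
t=41: (idle)
t=42: (idle)
t=43: (idle)
t=44: (idle)
t=45: (idle)
t=46: (idle)
t=47: (idle)

completion order = A, F, B, E, C, D, G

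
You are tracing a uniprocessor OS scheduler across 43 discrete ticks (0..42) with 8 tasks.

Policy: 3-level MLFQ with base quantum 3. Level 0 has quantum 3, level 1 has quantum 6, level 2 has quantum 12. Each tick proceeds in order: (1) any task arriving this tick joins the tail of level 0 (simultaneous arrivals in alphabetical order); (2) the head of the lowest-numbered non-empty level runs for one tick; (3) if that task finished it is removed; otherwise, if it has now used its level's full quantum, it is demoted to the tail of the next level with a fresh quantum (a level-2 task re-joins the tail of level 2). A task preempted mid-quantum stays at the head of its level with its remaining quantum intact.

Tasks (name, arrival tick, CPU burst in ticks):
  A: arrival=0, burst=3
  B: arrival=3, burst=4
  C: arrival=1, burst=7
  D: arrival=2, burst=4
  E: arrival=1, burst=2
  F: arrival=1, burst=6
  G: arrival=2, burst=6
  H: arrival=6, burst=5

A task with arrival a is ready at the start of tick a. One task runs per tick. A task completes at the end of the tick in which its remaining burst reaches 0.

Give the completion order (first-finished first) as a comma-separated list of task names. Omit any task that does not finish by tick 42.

t=0: L0/L1/L2 = A/-/- → run A
t=1: L0/L1/L2 = ACEF/-/- → run A
t=2: L0/L1/L2 = ACEFDG/-/- → run A
t=3: L0/L1/L2 = CEFDGB/-/- → run C
t=4: L0/L1/L2 = CEFDGB/-/- → run C
t=5: L0/L1/L2 = CEFDGB/-/- → run C
t=6: L0/L1/L2 = EFDGBH/C/- → run E
t=7: L0/L1/L2 = EFDGBH/C/- → run E
t=8: L0/L1/L2 = FDGBH/C/- → run F
t=9: L0/L1/L2 = FDGBH/C/- → run F
t=10: L0/L1/L2 = FDGBH/C/- → run F
t=11: L0/L1/L2 = DGBH/CF/- → run D
t=12: L0/L1/L2 = DGBH/CF/- → run D
t=13: L0/L1/L2 = DGBH/CF/- → run D
t=14: L0/L1/L2 = GBH/CFD/- → run G
t=15: L0/L1/L2 = GBH/CFD/- → run G
t=16: L0/L1/L2 = GBH/CFD/- → run G
t=17: L0/L1/L2 = BH/CFDG/- → run B
t=18: L0/L1/L2 = BH/CFDG/- → run B
t=19: L0/L1/L2 = BH/CFDG/- → run B
t=20: L0/L1/L2 = H/CFDGB/- → run H
t=21: L0/L1/L2 = H/CFDGB/- → run H
t=22: L0/L1/L2 = H/CFDGB/- → run H
t=23: L0/L1/L2 = -/CFDGBH/- → run C
t=24: L0/L1/L2 = -/CFDGBH/- → run C
t=25: L0/L1/L2 = -/CFDGBH/- → run C
t=26: L0/L1/L2 = -/CFDGBH/- → run C
t=27: L0/L1/L2 = -/FDGBH/- → run F
t=28: L0/L1/L2 = -/FDGBH/- → run F
t=29: L0/L1/L2 = -/FDGBH/- → run F
t=30: L0/L1/L2 = -/DGBH/- → run D
t=31: L0/L1/L2 = -/GBH/- → run G
t=32: L0/L1/L2 = -/GBH/- → run G
t=33: L0/L1/L2 = -/GBH/- → run G
t=34: L0/L1/L2 = -/BH/- → run B
t=35: L0/L1/L2 = -/H/- → run H
t=36: L0/L1/L2 = -/H/- → run H
t=37: (idle)
t=38: (idle)
t=39: (idle)
t=40: (idle)
t=41: (idle)
t=42: (idle)

completion order = A, E, C, F, D, G, B, H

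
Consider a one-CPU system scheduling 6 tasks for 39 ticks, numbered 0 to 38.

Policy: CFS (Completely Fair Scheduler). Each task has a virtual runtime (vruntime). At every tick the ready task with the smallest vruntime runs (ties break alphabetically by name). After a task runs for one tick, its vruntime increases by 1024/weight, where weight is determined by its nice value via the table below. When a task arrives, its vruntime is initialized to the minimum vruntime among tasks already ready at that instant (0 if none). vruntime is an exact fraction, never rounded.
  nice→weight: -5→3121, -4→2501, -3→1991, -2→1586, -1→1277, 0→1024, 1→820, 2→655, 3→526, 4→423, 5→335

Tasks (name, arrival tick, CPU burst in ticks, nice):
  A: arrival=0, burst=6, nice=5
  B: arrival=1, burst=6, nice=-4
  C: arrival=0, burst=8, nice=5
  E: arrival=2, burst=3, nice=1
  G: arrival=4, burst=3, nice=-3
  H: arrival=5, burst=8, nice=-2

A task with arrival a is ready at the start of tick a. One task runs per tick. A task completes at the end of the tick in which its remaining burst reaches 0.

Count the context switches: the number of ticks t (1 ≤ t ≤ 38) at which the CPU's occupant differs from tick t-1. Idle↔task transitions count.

context switches = 30

t=0: vr[A=0 C=0] → run A
t=1: vr[A=1024/335 B=0 C=0] → run B
t=2: vr[A=1024/335 B=1024/2501 C=0 E=0] → run C
t=3: vr[A=1024/335 B=1024/2501 C=1024/335 E=0] → run E
t=4: vr[A=1024/335 B=1024/2501 C=1024/335 E=256/205 G=1024/2501] → run B
t=5: vr[A=1024/335 B=2048/2501 C=1024/335 E=256/205 G=1024/2501 H=1024/2501] → run G
t=6: vr[A=1024/335 B=2048/2501 C=1024/335 E=256/205 G=4599808/4979491 H=1024/2501] → run H
t=7: vr[A=1024/335 B=2048/2501 C=1024/335 E=256/205 G=4599808/4979491 H=34304/32513] → run B
t=8: vr[A=1024/335 B=3072/2501 C=1024/335 E=256/205 G=4599808/4979491 H=34304/32513] → run G
t=9: vr[A=1024/335 B=3072/2501 C=1024/335 E=256/205 G=7160832/4979491 H=34304/32513] → run H
t=10: vr[A=1024/335 B=3072/2501 C=1024/335 E=256/205 G=7160832/4979491 H=55296/32513] → run B
t=11: vr[A=1024/335 B=4096/2501 C=1024/335 E=256/205 G=7160832/4979491 H=55296/32513] → run E
t=12: vr[A=1024/335 B=4096/2501 C=1024/335 E=512/205 G=7160832/4979491 H=55296/32513] → run G
t=13: vr[A=1024/335 B=4096/2501 C=1024/335 E=512/205 H=55296/32513] → run B
t=14: vr[A=1024/335 B=5120/2501 C=1024/335 E=512/205 H=55296/32513] → run H
t=15: vr[A=1024/335 B=5120/2501 C=1024/335 E=512/205 H=76288/32513] → run B
t=16: vr[A=1024/335 C=1024/335 E=512/205 H=76288/32513] → run H
t=17: vr[A=1024/335 C=1024/335 E=512/205 H=97280/32513] → run E
t=18: vr[A=1024/335 C=1024/335 H=97280/32513] → run H
t=19: vr[A=1024/335 C=1024/335 H=118272/32513] → run A
t=20: vr[A=2048/335 C=1024/335 H=118272/32513] → run C
t=21: vr[A=2048/335 C=2048/335 H=118272/32513] → run H
t=22: vr[A=2048/335 C=2048/335 H=139264/32513] → run H
t=23: vr[A=2048/335 C=2048/335 H=160256/32513] → run H
t=24: vr[A=2048/335 C=2048/335] → run A
t=25: vr[A=3072/335 C=2048/335] → run C
t=26: vr[A=3072/335 C=3072/335] → run A
t=27: vr[A=4096/335 C=3072/335] → run C
t=28: vr[A=4096/335 C=4096/335] → run A
t=29: vr[A=1024/67 C=4096/335] → run C
t=30: vr[A=1024/67 C=1024/67] → run A
t=31: vr[C=1024/67] → run C
t=32: vr[C=6144/335] → run C
t=33: vr[C=7168/335] → run C
t=34: (idle)
t=35: (idle)
t=36: (idle)
t=37: (idle)
t=38: (idle)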